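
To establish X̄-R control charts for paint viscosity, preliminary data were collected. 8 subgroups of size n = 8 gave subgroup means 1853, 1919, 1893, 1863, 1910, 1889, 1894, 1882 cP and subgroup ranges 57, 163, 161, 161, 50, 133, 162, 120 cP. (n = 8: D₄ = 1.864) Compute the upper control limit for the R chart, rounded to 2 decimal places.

234.63

R̄ = (57 + 163 + 161 + 161 + 50 + 133 + 162 + 120) / 8 = 1007.0000 / 8 = 125.8750
UCL_R = D₄·R̄ = 1.864 × 125.8750 = 234.6310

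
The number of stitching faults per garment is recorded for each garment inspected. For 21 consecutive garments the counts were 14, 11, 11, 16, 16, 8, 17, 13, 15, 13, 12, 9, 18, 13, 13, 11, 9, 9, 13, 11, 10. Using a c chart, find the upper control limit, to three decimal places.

23.073

c̄ = (14 + 11 + 11 + 16 + 16 + 8 + 17 + 13 + 15 + 13 + 12 + 9 + 18 + 13 + 13 + 11 + 9 + 9 + 13 + 11 + 10) / 21 = 262 / 21 = 12.4762
UCL = c̄ + 3√c̄ = 12.4762 + 3 × √12.4762 = 12.4762 + 3 × 3.5322 = 23.0727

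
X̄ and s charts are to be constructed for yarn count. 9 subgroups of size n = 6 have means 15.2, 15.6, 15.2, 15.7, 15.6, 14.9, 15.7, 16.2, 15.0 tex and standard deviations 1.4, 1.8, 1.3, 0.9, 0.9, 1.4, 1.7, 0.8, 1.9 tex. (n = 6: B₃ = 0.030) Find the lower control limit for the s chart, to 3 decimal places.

s̄ = (1.4 + 1.8 + 1.3 + 0.9 + 0.9 + 1.4 + 1.7 + 0.8 + 1.9) / 9 = 1.3444
LCL_s = B₃·s̄ = 0.030 × 1.3444 = 0.0403

0.040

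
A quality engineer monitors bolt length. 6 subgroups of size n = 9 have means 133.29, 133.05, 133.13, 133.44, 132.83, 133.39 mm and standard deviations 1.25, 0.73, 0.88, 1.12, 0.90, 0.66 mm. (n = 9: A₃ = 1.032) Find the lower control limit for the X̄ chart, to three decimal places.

132.235

X̄̄ = (133.29 + 133.05 + 133.13 + 133.44 + 132.83 + 133.39) / 6 = 133.1883
s̄ = (1.25 + 0.73 + 0.88 + 1.12 + 0.90 + 0.66) / 6 = 0.9233
LCL = X̄̄ − A₃·s̄ = 133.1883 − 1.032 × 0.9233 = 132.2355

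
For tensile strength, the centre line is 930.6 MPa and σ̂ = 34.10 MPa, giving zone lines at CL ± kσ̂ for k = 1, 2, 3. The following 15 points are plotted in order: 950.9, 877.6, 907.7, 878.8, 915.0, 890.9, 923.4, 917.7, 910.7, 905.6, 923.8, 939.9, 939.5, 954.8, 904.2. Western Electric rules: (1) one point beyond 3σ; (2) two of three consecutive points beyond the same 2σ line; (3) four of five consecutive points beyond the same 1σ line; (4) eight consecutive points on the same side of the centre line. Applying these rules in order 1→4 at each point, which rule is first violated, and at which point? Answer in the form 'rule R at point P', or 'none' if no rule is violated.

rule 4 at point 9

Zone of each point (C = within 1σ̂, B = 1σ̂–2σ̂, A = 2σ̂–3σ̂, * = beyond 3σ̂; sign = side of CL): 1:+C, 2:-B, 3:-C, 4:-B, 5:-C, 6:-B, 7:-C, 8:-C, 9:-C, 10:-C, 11:-C, 12:+C, 13:+C, 14:+C, 15:-C
Rule 4 (eight consecutive points on the same side of the centre line) is satisfied at point 9.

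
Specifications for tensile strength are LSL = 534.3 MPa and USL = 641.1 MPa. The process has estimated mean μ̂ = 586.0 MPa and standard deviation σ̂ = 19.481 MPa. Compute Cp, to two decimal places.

0.91

Cp = (USL − LSL) / (6σ̂) = (641.1 − 534.3) / (6 × 19.481) = 106.8000 / 116.8860 = 0.9137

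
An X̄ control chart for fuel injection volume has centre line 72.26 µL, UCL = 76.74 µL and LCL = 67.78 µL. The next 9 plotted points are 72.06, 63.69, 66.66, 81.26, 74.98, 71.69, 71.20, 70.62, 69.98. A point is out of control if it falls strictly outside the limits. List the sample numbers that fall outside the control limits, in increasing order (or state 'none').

2, 3, 4

Compare each point to [67.78, 76.74]: sample 2 = 63.69 < LCL; sample 3 = 66.66 < LCL; sample 4 = 81.26 > UCL.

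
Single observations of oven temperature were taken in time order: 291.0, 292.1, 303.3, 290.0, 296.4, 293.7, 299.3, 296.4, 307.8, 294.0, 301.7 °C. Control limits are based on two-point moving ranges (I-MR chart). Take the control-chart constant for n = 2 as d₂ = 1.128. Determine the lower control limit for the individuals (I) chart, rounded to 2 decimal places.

276.64

X̄ = (291.0 + 292.1 + 303.3 + 290.0 + 296.4 + 293.7 + 299.3 + 296.4 + 307.8 + 294.0 + 301.7) / 11 = 296.8818
Moving ranges: 1.1, 11.2, 13.3, 6.4, 2.7, 5.6, 2.9, 11.4, 13.8, 7.7; M̄R̄ = 76.1000 / 10 = 7.6100
LCL = X̄ − 3·M̄R̄/d₂ = 296.8818 − 3 × 7.6100 / 1.128 = 276.6425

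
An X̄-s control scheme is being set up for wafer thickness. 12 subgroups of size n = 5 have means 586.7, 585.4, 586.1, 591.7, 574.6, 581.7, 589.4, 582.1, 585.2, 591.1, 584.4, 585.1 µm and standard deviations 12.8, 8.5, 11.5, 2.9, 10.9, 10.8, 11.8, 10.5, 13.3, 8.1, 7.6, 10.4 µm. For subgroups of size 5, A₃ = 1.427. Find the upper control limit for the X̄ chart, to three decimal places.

X̄̄ = (586.7 + 585.4 + 586.1 + 591.7 + 574.6 + 581.7 + 589.4 + 582.1 + 585.2 + 591.1 + 584.4 + 585.1) / 12 = 585.2917
s̄ = (12.8 + 8.5 + 11.5 + 2.9 + 10.9 + 10.8 + 11.8 + 10.5 + 13.3 + 8.1 + 7.6 + 10.4) / 12 = 9.9250
UCL = X̄̄ + A₃·s̄ = 585.2917 + 1.427 × 9.9250 = 599.4546

599.455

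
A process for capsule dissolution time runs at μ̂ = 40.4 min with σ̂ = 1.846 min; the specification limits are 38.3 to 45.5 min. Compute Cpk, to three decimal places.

0.379

Cpu = (USL − μ̂) / (3σ̂) = (45.5 − 40.4) / (3 × 1.846) = 0.9209; Cpl = (μ̂ − LSL) / (3σ̂) = (40.4 − 38.3) / (3 × 1.846) = 0.3792; Cpk = min(Cpu, Cpl) = 0.3792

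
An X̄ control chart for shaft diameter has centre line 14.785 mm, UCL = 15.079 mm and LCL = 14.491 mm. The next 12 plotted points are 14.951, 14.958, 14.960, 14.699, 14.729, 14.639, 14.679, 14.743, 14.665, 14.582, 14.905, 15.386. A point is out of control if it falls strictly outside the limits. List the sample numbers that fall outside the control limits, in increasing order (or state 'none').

Compare each point to [14.491, 15.079]: sample 12 = 15.386 > UCL.

12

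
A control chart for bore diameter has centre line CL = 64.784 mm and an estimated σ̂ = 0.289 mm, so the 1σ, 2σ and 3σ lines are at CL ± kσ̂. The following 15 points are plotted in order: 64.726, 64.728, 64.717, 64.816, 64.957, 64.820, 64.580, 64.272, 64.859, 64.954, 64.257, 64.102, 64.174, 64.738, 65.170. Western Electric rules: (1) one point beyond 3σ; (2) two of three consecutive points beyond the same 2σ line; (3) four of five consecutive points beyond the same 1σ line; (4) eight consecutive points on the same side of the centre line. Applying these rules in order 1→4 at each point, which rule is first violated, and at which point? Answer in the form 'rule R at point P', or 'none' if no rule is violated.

Zone of each point (C = within 1σ̂, B = 1σ̂–2σ̂, A = 2σ̂–3σ̂, * = beyond 3σ̂; sign = side of CL): 1:-C, 2:-C, 3:-C, 4:+C, 5:+C, 6:+C, 7:-C, 8:-B, 9:+C, 10:+C, 11:-B, 12:-A, 13:-A, 14:-C, 15:+B
Rule 2 (two of three consecutive points beyond the same 2σ limit) is satisfied at point 13.

rule 2 at point 13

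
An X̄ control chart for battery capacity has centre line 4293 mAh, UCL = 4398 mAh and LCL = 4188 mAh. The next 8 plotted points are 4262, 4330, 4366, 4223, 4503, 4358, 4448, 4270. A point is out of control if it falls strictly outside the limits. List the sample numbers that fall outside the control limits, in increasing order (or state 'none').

Compare each point to [4188, 4398]: sample 5 = 4503 > UCL; sample 7 = 4448 > UCL.

5, 7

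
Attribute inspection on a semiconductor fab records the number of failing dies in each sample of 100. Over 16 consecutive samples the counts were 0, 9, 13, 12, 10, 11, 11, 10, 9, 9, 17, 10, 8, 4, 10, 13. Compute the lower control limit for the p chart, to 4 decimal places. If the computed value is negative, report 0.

p̄ = Σdᵢ / (k·n) = 156 / (16 × 100) = 0.09750
LCL = p̄ − 3·√(p̄(1−p̄)/n) = 0.09750 − 3 × 0.02966 = 0.00851

0.0085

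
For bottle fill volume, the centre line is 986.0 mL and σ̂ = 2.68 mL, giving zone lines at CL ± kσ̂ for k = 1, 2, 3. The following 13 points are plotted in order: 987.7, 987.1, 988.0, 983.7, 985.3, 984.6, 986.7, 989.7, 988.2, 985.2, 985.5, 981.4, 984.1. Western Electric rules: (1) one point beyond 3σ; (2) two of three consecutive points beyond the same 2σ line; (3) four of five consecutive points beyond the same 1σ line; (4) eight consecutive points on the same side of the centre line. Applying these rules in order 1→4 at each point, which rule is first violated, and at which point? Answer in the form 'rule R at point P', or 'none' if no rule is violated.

Zone of each point (C = within 1σ̂, B = 1σ̂–2σ̂, A = 2σ̂–3σ̂, * = beyond 3σ̂; sign = side of CL): 1:+C, 2:+C, 3:+C, 4:-C, 5:-C, 6:-C, 7:+C, 8:+B, 9:+C, 10:-C, 11:-C, 12:-B, 13:-C
No rule fires across all 13 points.

none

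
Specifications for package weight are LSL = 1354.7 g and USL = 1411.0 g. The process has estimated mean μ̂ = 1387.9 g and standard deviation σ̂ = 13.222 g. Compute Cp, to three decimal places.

0.710

Cp = (USL − LSL) / (6σ̂) = (1411.0 − 1354.7) / (6 × 13.222) = 56.3000 / 79.3320 = 0.7097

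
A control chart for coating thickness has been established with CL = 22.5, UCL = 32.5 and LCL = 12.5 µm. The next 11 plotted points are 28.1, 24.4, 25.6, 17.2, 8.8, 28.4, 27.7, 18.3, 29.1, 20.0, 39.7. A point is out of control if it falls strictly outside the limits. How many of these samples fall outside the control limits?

2

Compare each point to [12.5, 32.5]: sample 5 = 8.8 < LCL; sample 11 = 39.7 > UCL.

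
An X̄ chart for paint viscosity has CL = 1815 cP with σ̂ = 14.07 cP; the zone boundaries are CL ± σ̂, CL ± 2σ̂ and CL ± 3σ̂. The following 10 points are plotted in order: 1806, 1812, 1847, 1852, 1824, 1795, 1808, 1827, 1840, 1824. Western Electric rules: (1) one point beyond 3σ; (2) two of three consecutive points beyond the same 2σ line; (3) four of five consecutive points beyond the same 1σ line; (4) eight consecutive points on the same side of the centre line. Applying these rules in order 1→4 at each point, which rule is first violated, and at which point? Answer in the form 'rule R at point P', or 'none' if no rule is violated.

Zone of each point (C = within 1σ̂, B = 1σ̂–2σ̂, A = 2σ̂–3σ̂, * = beyond 3σ̂; sign = side of CL): 1:-C, 2:-C, 3:+A, 4:+A, 5:+C, 6:-B, 7:-C, 8:+C, 9:+B, 10:+C
Rule 2 (two of three consecutive points beyond the same 2σ limit) is satisfied at point 4.

rule 2 at point 4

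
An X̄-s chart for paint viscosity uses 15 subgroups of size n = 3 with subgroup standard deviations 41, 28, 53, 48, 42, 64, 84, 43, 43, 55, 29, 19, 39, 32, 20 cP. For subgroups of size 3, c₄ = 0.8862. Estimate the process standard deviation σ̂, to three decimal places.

s̄ = (41 + 28 + 53 + 48 + 42 + 64 + 84 + 43 + 43 + 55 + 29 + 19 + 39 + 32 + 20) / 15 = 42.6667
σ̂ = s̄ / c₄ = 42.6667 / 0.8862 = 48.1456

48.146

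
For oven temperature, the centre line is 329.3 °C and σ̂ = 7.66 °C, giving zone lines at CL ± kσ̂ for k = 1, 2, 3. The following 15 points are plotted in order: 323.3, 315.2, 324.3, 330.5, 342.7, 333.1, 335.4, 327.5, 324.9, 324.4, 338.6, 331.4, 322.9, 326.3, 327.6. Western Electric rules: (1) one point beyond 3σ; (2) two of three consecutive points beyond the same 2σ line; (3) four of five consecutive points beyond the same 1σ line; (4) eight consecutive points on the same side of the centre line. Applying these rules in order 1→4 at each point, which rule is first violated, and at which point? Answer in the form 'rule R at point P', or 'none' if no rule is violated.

Zone of each point (C = within 1σ̂, B = 1σ̂–2σ̂, A = 2σ̂–3σ̂, * = beyond 3σ̂; sign = side of CL): 1:-C, 2:-B, 3:-C, 4:+C, 5:+B, 6:+C, 7:+C, 8:-C, 9:-C, 10:-C, 11:+B, 12:+C, 13:-C, 14:-C, 15:-C
No rule fires across all 15 points.

none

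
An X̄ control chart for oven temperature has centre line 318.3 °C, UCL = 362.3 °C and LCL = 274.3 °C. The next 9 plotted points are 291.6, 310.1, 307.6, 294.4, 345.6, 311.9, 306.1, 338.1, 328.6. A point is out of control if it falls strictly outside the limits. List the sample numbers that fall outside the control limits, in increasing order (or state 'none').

All 9 points lie within [274.3, 362.3].

none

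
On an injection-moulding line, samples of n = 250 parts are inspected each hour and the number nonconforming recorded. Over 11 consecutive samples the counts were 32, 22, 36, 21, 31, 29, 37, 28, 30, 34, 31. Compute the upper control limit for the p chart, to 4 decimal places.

0.1821

p̄ = Σdᵢ / (k·n) = 331 / (11 × 250) = 0.12036
UCL = p̄ + 3·√(p̄(1−p̄)/n) = 0.12036 + 3 × √(0.12036×0.87964/250) = 0.12036 + 3 × 0.02058 = 0.18210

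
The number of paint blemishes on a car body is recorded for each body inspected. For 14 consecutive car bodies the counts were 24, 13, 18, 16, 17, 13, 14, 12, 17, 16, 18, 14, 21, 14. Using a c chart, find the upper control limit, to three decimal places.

28.294

c̄ = (24 + 13 + 18 + 16 + 17 + 13 + 14 + 12 + 17 + 16 + 18 + 14 + 21 + 14) / 14 = 227 / 14 = 16.2143
UCL = c̄ + 3√c̄ = 16.2143 + 3 × √16.2143 = 16.2143 + 3 × 4.0267 = 28.2944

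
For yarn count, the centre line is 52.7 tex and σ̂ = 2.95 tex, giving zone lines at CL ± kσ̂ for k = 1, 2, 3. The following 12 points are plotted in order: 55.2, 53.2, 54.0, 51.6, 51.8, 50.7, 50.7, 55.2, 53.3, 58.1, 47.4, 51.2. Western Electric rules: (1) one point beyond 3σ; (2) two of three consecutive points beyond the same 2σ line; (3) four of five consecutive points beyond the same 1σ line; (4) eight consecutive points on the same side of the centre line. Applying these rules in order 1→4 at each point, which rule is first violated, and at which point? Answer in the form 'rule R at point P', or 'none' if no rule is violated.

Zone of each point (C = within 1σ̂, B = 1σ̂–2σ̂, A = 2σ̂–3σ̂, * = beyond 3σ̂; sign = side of CL): 1:+C, 2:+C, 3:+C, 4:-C, 5:-C, 6:-C, 7:-C, 8:+C, 9:+C, 10:+B, 11:-B, 12:-C
No rule fires across all 12 points.

none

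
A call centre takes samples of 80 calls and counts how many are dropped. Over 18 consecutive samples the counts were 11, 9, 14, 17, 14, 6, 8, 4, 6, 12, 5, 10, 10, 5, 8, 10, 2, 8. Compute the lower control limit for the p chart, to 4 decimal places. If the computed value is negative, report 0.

0.0053

p̄ = Σdᵢ / (k·n) = 159 / (18 × 80) = 0.11042
LCL = p̄ − 3·√(p̄(1−p̄)/n) = 0.11042 − 3 × 0.03504 = 0.00530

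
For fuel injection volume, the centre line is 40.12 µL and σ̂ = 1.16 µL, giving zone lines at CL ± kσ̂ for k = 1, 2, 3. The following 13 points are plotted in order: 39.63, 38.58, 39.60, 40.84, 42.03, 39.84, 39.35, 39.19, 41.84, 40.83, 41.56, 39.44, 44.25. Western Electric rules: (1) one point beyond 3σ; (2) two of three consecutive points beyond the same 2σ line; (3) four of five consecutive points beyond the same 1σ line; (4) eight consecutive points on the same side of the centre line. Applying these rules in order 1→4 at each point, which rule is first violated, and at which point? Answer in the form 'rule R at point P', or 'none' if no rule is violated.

rule 1 at point 13

Zone of each point (C = within 1σ̂, B = 1σ̂–2σ̂, A = 2σ̂–3σ̂, * = beyond 3σ̂; sign = side of CL): 1:-C, 2:-B, 3:-C, 4:+C, 5:+B, 6:-C, 7:-C, 8:-C, 9:+B, 10:+C, 11:+B, 12:-C, 13:+*
Rule 1 (one point beyond the 3σ limits) is satisfied at point 13.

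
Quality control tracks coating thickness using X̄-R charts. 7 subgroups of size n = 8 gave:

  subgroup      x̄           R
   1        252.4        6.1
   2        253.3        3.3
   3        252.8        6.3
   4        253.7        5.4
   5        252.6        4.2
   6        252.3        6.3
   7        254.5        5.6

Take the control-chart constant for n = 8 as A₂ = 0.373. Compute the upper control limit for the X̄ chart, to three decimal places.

X̄̄ = (252.4 + 253.3 + 252.8 + 253.7 + 252.6 + 252.3 + 254.5) / 7 = 1771.6000 / 7 = 253.0857
R̄ = (6.1 + 3.3 + 6.3 + 5.4 + 4.2 + 6.3 + 5.6) / 7 = 37.2000 / 7 = 5.3143
UCL = X̄̄ + A₂·R̄ = 253.0857 + 0.373 × 5.3143 = 255.0679

255.068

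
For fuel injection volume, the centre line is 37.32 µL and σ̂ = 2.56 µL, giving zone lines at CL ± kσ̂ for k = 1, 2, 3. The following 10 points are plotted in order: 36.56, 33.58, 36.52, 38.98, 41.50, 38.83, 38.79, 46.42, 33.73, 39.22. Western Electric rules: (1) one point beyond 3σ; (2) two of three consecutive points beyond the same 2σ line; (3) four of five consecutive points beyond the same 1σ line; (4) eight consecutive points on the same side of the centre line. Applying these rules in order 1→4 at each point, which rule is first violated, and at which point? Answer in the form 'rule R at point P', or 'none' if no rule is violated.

rule 1 at point 8

Zone of each point (C = within 1σ̂, B = 1σ̂–2σ̂, A = 2σ̂–3σ̂, * = beyond 3σ̂; sign = side of CL): 1:-C, 2:-B, 3:-C, 4:+C, 5:+B, 6:+C, 7:+C, 8:+*, 9:-B, 10:+C
Rule 1 (one point beyond the 3σ limits) is satisfied at point 8.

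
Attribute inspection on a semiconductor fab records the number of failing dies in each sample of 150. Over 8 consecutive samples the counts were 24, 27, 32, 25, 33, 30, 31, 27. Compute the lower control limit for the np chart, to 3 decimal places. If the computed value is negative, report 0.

14.187

p̄ = Σdᵢ / (k·n) = 229 / (8 × 150) = 0.19083
LCL = np̄ − 3·√(np̄(1−p̄)) = 28.6250 − 3 × 4.8127 = 14.1868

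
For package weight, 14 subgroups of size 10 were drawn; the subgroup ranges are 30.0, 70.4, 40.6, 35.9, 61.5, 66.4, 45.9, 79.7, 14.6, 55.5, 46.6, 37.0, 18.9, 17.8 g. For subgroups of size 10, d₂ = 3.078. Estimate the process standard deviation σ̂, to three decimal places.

14.406

R̄ = (30.0 + 70.4 + 40.6 + 35.9 + 61.5 + 66.4 + 45.9 + 79.7 + 14.6 + 55.5 + 46.6 + 37.0 + 18.9 + 17.8) / 14 = 44.3429
σ̂ = R̄ / d₂ = 44.3429 / 3.078 = 14.4064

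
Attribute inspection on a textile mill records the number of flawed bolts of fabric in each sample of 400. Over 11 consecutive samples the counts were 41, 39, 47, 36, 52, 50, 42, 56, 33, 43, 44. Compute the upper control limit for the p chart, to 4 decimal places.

p̄ = Σdᵢ / (k·n) = 483 / (11 × 400) = 0.10977
UCL = p̄ + 3·√(p̄(1−p̄)/n) = 0.10977 + 3 × √(0.10977×0.89023/400) = 0.10977 + 3 × 0.01563 = 0.15666

0.1567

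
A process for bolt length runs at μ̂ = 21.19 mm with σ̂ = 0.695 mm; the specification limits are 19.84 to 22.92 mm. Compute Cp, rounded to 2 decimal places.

Cp = (USL − LSL) / (6σ̂) = (22.92 − 19.84) / (6 × 0.695) = 3.0800 / 4.1700 = 0.7386

0.74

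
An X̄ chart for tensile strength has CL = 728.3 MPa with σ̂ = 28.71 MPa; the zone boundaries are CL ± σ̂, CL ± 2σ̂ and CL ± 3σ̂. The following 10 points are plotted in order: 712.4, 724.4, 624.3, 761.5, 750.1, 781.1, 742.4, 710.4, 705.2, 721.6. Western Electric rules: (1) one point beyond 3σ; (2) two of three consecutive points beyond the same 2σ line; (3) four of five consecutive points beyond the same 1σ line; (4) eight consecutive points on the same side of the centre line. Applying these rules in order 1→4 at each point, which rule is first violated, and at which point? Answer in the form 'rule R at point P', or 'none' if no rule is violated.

Zone of each point (C = within 1σ̂, B = 1σ̂–2σ̂, A = 2σ̂–3σ̂, * = beyond 3σ̂; sign = side of CL): 1:-C, 2:-C, 3:-*, 4:+B, 5:+C, 6:+B, 7:+C, 8:-C, 9:-C, 10:-C
Rule 1 (one point beyond the 3σ limits) is satisfied at point 3.

rule 1 at point 3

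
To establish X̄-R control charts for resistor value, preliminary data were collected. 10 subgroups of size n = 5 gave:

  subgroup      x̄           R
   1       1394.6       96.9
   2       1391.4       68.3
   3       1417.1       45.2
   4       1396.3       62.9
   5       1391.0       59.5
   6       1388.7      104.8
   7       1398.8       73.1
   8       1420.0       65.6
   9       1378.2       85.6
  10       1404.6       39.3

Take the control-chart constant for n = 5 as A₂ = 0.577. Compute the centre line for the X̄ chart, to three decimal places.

1398.070

X̄̄ = (1394.6 + 1391.4 + 1417.1 + 1396.3 + 1391.0 + 1388.7 + 1398.8 + 1420.0 + 1378.2 + 1404.6) / 10 = 13980.7000 / 10 = 1398.0700
CL = X̄̄ = 1398.0700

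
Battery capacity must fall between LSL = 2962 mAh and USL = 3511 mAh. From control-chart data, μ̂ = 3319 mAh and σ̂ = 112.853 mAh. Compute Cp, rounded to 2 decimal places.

Cp = (USL − LSL) / (6σ̂) = (3511 − 2962) / (6 × 112.853) = 549.0000 / 677.1180 = 0.8108

0.81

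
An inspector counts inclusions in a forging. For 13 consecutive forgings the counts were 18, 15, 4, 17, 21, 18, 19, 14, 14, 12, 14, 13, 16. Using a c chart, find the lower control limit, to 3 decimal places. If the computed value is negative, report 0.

c̄ = (18 + 15 + 4 + 17 + 21 + 18 + 19 + 14 + 14 + 12 + 14 + 13 + 16) / 13 = 195 / 13 = 15.0000
LCL = c̄ − 3√c̄ = 15.0000 − 3 × 3.8730 = 3.3810

3.381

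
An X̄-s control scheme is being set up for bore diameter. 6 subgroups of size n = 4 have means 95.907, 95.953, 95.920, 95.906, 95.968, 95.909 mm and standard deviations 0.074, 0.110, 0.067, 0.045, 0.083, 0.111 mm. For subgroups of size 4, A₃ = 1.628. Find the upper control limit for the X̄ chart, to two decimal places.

96.06

X̄̄ = (95.907 + 95.953 + 95.920 + 95.906 + 95.968 + 95.909) / 6 = 95.9272
s̄ = (0.074 + 0.110 + 0.067 + 0.045 + 0.083 + 0.111) / 6 = 0.0817
UCL = X̄̄ + A₃·s̄ = 95.9272 + 1.628 × 0.0817 = 96.0601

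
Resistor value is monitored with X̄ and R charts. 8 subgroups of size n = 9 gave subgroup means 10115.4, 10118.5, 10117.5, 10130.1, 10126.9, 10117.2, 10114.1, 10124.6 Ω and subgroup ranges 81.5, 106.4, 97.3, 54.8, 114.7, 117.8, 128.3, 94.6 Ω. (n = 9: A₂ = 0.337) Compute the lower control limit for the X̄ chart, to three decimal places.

X̄̄ = (10115.4 + 10118.5 + 10117.5 + 10130.1 + 10126.9 + 10117.2 + 10114.1 + 10124.6) / 8 = 80964.3000 / 8 = 10120.5375
R̄ = (81.5 + 106.4 + 97.3 + 54.8 + 114.7 + 117.8 + 128.3 + 94.6) / 8 = 795.4000 / 8 = 99.4250
LCL = X̄̄ − A₂·R̄ = 10120.5375 − 0.337 × 99.4250 = 10087.0313

10087.031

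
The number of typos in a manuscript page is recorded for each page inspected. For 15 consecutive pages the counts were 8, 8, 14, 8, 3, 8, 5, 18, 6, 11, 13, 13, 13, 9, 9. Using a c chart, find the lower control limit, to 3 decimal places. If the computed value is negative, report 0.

0.374

c̄ = (8 + 8 + 14 + 8 + 3 + 8 + 5 + 18 + 6 + 11 + 13 + 13 + 13 + 9 + 9) / 15 = 146 / 15 = 9.7333
LCL = c̄ − 3√c̄ = 9.7333 − 3 × 3.1198 = 0.3738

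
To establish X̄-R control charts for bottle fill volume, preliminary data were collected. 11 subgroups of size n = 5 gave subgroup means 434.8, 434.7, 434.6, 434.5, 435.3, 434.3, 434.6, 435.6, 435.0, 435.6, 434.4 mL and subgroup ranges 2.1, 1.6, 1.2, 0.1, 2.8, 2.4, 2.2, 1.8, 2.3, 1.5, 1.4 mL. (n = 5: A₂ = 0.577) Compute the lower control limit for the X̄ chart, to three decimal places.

433.837

X̄̄ = (434.8 + 434.7 + 434.6 + 434.5 + 435.3 + 434.3 + 434.6 + 435.6 + 435.0 + 435.6 + 434.4) / 11 = 4783.4000 / 11 = 434.8545
R̄ = (2.1 + 1.6 + 1.2 + 0.1 + 2.8 + 2.4 + 2.2 + 1.8 + 2.3 + 1.5 + 1.4) / 11 = 19.4000 / 11 = 1.7636
LCL = X̄̄ − A₂·R̄ = 434.8545 − 0.577 × 1.7636 = 433.8369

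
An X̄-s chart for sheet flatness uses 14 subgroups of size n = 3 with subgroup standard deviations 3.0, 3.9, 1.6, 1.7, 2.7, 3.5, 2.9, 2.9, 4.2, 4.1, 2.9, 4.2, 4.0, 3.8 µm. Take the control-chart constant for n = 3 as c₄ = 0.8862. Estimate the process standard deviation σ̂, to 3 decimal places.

s̄ = (3.0 + 3.9 + 1.6 + 1.7 + 2.7 + 3.5 + 2.9 + 2.9 + 4.2 + 4.1 + 2.9 + 4.2 + 4.0 + 3.8) / 14 = 3.2429
σ̂ = s̄ / c₄ = 3.2429 / 0.8862 = 3.6593

3.659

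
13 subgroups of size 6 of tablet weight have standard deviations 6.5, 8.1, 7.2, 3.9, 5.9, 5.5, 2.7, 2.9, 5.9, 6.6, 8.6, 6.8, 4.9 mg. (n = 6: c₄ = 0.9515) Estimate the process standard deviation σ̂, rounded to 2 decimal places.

s̄ = (6.5 + 8.1 + 7.2 + 3.9 + 5.9 + 5.5 + 2.7 + 2.9 + 5.9 + 6.6 + 8.6 + 6.8 + 4.9) / 13 = 5.8077
σ̂ = s̄ / c₄ = 5.8077 / 0.9515 = 6.1037

6.10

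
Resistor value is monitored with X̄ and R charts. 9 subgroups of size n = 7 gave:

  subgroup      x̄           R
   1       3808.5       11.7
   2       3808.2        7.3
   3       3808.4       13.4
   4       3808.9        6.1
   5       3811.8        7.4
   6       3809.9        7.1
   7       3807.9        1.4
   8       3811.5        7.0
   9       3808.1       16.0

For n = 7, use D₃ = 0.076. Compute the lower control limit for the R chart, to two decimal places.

R̄ = (11.7 + 7.3 + 13.4 + 6.1 + 7.4 + 7.1 + 1.4 + 7.0 + 16.0) / 9 = 77.4000 / 9 = 8.6000
LCL_R = D₃·R̄ = 0.076 × 8.6000 = 0.6536

0.65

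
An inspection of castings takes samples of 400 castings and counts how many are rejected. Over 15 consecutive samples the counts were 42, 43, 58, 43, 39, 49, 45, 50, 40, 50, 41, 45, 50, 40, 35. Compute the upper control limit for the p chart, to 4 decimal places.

p̄ = Σdᵢ / (k·n) = 670 / (15 × 400) = 0.11167
UCL = p̄ + 3·√(p̄(1−p̄)/n) = 0.11167 + 3 × √(0.11167×0.88833/400) = 0.11167 + 3 × 0.01575 = 0.15891

0.1589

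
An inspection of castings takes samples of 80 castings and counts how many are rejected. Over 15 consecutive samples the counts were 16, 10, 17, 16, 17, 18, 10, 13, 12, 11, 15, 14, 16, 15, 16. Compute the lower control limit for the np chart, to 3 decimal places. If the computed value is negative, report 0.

4.091

p̄ = Σdᵢ / (k·n) = 216 / (15 × 80) = 0.18000
LCL = np̄ − 3·√(np̄(1−p̄)) = 14.4000 − 3 × 3.4363 = 4.0912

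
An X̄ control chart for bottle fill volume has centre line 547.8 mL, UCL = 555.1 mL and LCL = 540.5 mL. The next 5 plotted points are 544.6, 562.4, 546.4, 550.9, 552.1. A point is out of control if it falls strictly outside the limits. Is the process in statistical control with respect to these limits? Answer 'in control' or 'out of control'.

out of control

Compare each point to [540.5, 555.1]: sample 2 = 562.4 > UCL.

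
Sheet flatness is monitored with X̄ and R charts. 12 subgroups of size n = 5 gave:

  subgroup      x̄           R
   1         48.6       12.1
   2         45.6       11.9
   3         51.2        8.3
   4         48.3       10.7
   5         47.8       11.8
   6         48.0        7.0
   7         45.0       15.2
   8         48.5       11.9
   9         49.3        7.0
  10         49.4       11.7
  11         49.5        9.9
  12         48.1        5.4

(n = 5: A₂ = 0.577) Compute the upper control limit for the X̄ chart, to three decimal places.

54.184

X̄̄ = (48.6 + 45.6 + 51.2 + 48.3 + 47.8 + 48.0 + 45.0 + 48.5 + 49.3 + 49.4 + 49.5 + 48.1) / 12 = 579.3000 / 12 = 48.2750
R̄ = (12.1 + 11.9 + 8.3 + 10.7 + 11.8 + 7.0 + 15.2 + 11.9 + 7.0 + 11.7 + 9.9 + 5.4) / 12 = 122.9000 / 12 = 10.2417
UCL = X̄̄ + A₂·R̄ = 48.2750 + 0.577 × 10.2417 = 54.1844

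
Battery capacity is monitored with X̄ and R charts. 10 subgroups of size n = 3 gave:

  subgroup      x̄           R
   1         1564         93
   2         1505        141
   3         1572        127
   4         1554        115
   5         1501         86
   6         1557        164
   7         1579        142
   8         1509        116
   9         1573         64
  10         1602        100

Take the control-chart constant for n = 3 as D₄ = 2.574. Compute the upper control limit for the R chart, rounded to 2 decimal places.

295.50

R̄ = (93 + 141 + 127 + 115 + 86 + 164 + 142 + 116 + 64 + 100) / 10 = 1148.0000 / 10 = 114.8000
UCL_R = D₄·R̄ = 2.574 × 114.8000 = 295.4952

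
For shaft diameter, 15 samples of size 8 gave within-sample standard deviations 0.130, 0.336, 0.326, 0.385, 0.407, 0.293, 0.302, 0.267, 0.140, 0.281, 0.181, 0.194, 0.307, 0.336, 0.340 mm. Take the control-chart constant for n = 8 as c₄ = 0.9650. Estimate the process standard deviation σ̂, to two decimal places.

s̄ = (0.130 + 0.336 + 0.326 + 0.385 + 0.407 + 0.293 + 0.302 + 0.267 + 0.140 + 0.281 + 0.181 + 0.194 + 0.307 + 0.336 + 0.340) / 15 = 0.2817
σ̂ = s̄ / c₄ = 0.2817 / 0.9650 = 0.2919

0.29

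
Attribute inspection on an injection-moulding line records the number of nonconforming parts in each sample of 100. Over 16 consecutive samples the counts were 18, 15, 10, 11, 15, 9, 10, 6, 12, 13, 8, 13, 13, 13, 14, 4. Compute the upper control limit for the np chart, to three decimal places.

p̄ = Σdᵢ / (k·n) = 184 / (16 × 100) = 0.11500
UCL = np̄ + 3·√(np̄(1−p̄)) = 11.5000 + 3 × √(11.5000×0.88500) = 11.5000 + 3 × 3.1902 = 21.0707

21.071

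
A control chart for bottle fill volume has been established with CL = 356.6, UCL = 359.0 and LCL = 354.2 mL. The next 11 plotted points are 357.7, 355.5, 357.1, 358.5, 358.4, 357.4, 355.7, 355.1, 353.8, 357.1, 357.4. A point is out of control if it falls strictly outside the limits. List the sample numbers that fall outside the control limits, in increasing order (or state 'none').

Compare each point to [354.2, 359.0]: sample 9 = 353.8 < LCL.

9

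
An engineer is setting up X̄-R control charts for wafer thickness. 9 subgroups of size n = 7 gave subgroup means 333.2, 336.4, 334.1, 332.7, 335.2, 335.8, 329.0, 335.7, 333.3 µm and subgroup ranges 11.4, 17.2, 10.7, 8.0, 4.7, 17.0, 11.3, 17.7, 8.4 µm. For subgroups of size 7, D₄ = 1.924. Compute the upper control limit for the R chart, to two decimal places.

22.75

R̄ = (11.4 + 17.2 + 10.7 + 8.0 + 4.7 + 17.0 + 11.3 + 17.7 + 8.4) / 9 = 106.4000 / 9 = 11.8222
UCL_R = D₄·R̄ = 1.924 × 11.8222 = 22.7460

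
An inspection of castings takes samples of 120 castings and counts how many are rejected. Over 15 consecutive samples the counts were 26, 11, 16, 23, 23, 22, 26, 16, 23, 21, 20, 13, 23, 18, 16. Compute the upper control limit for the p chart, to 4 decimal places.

0.2667

p̄ = Σdᵢ / (k·n) = 297 / (15 × 120) = 0.16500
UCL = p̄ + 3·√(p̄(1−p̄)/n) = 0.16500 + 3 × √(0.16500×0.83500/120) = 0.16500 + 3 × 0.03388 = 0.26665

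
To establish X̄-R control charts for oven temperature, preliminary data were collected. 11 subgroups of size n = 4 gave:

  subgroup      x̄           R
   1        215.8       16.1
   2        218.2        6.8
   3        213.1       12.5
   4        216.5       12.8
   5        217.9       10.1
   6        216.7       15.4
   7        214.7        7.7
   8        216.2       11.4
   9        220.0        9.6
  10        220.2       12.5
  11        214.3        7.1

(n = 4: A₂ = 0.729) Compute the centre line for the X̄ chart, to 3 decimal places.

X̄̄ = (215.8 + 218.2 + 213.1 + 216.5 + 217.9 + 216.7 + 214.7 + 216.2 + 220.0 + 220.2 + 214.3) / 11 = 2383.6000 / 11 = 216.6909
CL = X̄̄ = 216.6909

216.691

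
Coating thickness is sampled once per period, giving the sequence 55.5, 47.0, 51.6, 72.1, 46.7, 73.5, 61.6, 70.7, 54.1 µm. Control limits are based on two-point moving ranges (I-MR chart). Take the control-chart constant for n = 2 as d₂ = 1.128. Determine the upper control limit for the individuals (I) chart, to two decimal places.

X̄ = (55.5 + 47.0 + 51.6 + 72.1 + 46.7 + 73.5 + 61.6 + 70.7 + 54.1) / 9 = 59.2000
Moving ranges: 8.5, 4.6, 20.5, 25.4, 26.8, 11.9, 9.1, 16.6; M̄R̄ = 123.4000 / 8 = 15.4250
UCL = X̄ + 3·M̄R̄/d₂ = 59.2000 + 3 × 15.4250 / 1.128 = 100.2239

100.22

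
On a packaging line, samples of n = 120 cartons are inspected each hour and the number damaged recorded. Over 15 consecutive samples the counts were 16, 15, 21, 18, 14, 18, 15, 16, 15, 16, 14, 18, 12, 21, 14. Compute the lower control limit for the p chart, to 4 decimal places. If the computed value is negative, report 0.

p̄ = Σdᵢ / (k·n) = 243 / (15 × 120) = 0.13500
LCL = p̄ − 3·√(p̄(1−p̄)/n) = 0.13500 − 3 × 0.03119 = 0.04142

0.0414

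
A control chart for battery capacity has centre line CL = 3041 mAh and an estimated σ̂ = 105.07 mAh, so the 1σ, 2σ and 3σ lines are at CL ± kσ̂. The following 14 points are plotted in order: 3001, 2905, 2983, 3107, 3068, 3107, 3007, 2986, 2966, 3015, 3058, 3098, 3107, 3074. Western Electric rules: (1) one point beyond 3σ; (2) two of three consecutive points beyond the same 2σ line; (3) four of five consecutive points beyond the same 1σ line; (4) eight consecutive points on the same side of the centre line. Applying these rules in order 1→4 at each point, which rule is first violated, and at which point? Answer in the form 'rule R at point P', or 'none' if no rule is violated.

none

Zone of each point (C = within 1σ̂, B = 1σ̂–2σ̂, A = 2σ̂–3σ̂, * = beyond 3σ̂; sign = side of CL): 1:-C, 2:-B, 3:-C, 4:+C, 5:+C, 6:+C, 7:-C, 8:-C, 9:-C, 10:-C, 11:+C, 12:+C, 13:+C, 14:+C
No rule fires across all 14 points.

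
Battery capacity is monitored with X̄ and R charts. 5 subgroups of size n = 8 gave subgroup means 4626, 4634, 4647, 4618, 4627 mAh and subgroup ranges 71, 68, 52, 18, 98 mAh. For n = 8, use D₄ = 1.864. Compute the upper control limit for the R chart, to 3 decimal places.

R̄ = (71 + 68 + 52 + 18 + 98) / 5 = 307.0000 / 5 = 61.4000
UCL_R = D₄·R̄ = 1.864 × 61.4000 = 114.4496

114.450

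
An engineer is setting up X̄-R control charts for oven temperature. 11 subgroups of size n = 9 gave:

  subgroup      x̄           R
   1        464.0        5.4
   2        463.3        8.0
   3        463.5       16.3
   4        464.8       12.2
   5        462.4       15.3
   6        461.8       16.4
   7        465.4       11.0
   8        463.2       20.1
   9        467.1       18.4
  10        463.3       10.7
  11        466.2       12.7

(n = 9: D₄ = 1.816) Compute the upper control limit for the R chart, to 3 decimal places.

R̄ = (5.4 + 8.0 + 16.3 + 12.2 + 15.3 + 16.4 + 11.0 + 20.1 + 18.4 + 10.7 + 12.7) / 11 = 146.5000 / 11 = 13.3182
UCL_R = D₄·R̄ = 1.816 × 13.3182 = 24.1858

24.186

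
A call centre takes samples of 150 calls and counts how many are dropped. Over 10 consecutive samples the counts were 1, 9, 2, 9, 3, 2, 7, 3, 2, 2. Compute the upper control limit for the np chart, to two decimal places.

p̄ = Σdᵢ / (k·n) = 40 / (10 × 150) = 0.02667
UCL = np̄ + 3·√(np̄(1−p̄)) = 4.0000 + 3 × √(4.0000×0.97333) = 4.0000 + 3 × 1.9732 = 9.9195

9.92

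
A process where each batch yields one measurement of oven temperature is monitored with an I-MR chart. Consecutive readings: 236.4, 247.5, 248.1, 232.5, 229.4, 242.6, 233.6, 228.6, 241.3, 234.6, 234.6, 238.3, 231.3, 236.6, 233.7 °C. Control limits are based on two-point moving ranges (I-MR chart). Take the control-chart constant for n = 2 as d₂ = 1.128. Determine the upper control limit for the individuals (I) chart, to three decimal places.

X̄ = (236.4 + 247.5 + 248.1 + 232.5 + 229.4 + 242.6 + 233.6 + 228.6 + 241.3 + 234.6 + 234.6 + 238.3 + 231.3 + 236.6 + 233.7) / 15 = 236.6067
Moving ranges: 11.1, 0.6, 15.6, 3.1, 13.2, 9.0, 5.0, 12.7, 6.7, 0.0, 3.7, 7.0, 5.3, 2.9; M̄R̄ = 95.9000 / 14 = 6.8500
UCL = X̄ + 3·M̄R̄/d₂ = 236.6067 + 3 × 6.8500 / 1.128 = 254.8248

254.825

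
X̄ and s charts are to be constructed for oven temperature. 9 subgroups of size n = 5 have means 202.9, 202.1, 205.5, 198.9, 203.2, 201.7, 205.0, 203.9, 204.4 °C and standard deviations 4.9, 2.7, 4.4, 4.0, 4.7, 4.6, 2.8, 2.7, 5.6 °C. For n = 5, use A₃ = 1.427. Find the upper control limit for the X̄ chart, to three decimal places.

208.838

X̄̄ = (202.9 + 202.1 + 205.5 + 198.9 + 203.2 + 201.7 + 205.0 + 203.9 + 204.4) / 9 = 203.0667
s̄ = (4.9 + 2.7 + 4.4 + 4.0 + 4.7 + 4.6 + 2.8 + 2.7 + 5.6) / 9 = 4.0444
UCL = X̄̄ + A₃·s̄ = 203.0667 + 1.427 × 4.0444 = 208.8381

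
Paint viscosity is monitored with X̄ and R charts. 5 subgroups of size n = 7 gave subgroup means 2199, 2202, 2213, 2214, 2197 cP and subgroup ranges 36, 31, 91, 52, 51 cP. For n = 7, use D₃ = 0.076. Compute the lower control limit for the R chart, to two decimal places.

R̄ = (36 + 31 + 91 + 52 + 51) / 5 = 261.0000 / 5 = 52.2000
LCL_R = D₃·R̄ = 0.076 × 52.2000 = 3.9672

3.97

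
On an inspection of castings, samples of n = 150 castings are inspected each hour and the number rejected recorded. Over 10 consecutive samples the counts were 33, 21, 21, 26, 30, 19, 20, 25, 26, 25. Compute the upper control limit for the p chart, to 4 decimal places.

0.2547

p̄ = Σdᵢ / (k·n) = 246 / (10 × 150) = 0.16400
UCL = p̄ + 3·√(p̄(1−p̄)/n) = 0.16400 + 3 × √(0.16400×0.83600/150) = 0.16400 + 3 × 0.03023 = 0.25470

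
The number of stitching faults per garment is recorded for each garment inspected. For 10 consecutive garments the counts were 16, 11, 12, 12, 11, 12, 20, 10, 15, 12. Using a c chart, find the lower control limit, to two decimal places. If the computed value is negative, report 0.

c̄ = (16 + 11 + 12 + 12 + 11 + 12 + 20 + 10 + 15 + 12) / 10 = 131 / 10 = 13.1000
LCL = c̄ − 3√c̄ = 13.1000 − 3 × 3.6194 = 2.2418

2.24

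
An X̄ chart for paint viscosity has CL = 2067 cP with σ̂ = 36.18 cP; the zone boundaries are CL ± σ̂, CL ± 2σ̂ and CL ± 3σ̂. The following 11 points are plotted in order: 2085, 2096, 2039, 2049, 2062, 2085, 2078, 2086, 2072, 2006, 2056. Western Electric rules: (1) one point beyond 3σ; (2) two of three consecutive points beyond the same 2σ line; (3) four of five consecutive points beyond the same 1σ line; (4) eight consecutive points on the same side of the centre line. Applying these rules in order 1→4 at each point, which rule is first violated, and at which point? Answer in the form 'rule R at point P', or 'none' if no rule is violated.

Zone of each point (C = within 1σ̂, B = 1σ̂–2σ̂, A = 2σ̂–3σ̂, * = beyond 3σ̂; sign = side of CL): 1:+C, 2:+C, 3:-C, 4:-C, 5:-C, 6:+C, 7:+C, 8:+C, 9:+C, 10:-B, 11:-C
No rule fires across all 11 points.

none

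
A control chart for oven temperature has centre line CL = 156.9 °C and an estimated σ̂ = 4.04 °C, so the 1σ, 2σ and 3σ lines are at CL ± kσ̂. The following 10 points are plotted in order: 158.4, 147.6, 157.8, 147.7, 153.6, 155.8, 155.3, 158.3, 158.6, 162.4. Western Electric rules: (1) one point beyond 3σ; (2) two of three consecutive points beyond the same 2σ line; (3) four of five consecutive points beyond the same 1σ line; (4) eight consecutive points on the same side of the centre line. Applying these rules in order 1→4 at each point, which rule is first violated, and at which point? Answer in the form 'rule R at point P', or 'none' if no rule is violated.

Zone of each point (C = within 1σ̂, B = 1σ̂–2σ̂, A = 2σ̂–3σ̂, * = beyond 3σ̂; sign = side of CL): 1:+C, 2:-A, 3:+C, 4:-A, 5:-C, 6:-C, 7:-C, 8:+C, 9:+C, 10:+B
Rule 2 (two of three consecutive points beyond the same 2σ limit) is satisfied at point 4.

rule 2 at point 4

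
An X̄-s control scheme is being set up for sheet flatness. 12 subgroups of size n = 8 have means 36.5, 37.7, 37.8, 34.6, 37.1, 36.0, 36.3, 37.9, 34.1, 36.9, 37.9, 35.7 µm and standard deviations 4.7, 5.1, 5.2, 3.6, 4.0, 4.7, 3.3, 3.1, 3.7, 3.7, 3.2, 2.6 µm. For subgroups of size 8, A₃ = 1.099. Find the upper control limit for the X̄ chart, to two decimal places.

40.84

X̄̄ = (36.5 + 37.7 + 37.8 + 34.6 + 37.1 + 36.0 + 36.3 + 37.9 + 34.1 + 36.9 + 37.9 + 35.7) / 12 = 36.5417
s̄ = (4.7 + 5.1 + 5.2 + 3.6 + 4.0 + 4.7 + 3.3 + 3.1 + 3.7 + 3.7 + 3.2 + 2.6) / 12 = 3.9083
UCL = X̄̄ + A₃·s̄ = 36.5417 + 1.099 × 3.9083 = 40.8369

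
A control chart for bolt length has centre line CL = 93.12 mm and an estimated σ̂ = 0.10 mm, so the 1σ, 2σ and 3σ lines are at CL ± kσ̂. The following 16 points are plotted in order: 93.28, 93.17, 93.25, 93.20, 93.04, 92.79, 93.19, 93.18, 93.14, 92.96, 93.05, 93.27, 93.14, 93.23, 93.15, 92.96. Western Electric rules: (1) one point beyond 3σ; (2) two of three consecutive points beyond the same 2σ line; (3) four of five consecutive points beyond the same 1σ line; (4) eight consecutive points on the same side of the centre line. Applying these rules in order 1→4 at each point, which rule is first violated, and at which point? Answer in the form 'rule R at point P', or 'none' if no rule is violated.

Zone of each point (C = within 1σ̂, B = 1σ̂–2σ̂, A = 2σ̂–3σ̂, * = beyond 3σ̂; sign = side of CL): 1:+B, 2:+C, 3:+B, 4:+C, 5:-C, 6:-*, 7:+C, 8:+C, 9:+C, 10:-B, 11:-C, 12:+B, 13:+C, 14:+B, 15:+C, 16:-B
Rule 1 (one point beyond the 3σ limits) is satisfied at point 6.

rule 1 at point 6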